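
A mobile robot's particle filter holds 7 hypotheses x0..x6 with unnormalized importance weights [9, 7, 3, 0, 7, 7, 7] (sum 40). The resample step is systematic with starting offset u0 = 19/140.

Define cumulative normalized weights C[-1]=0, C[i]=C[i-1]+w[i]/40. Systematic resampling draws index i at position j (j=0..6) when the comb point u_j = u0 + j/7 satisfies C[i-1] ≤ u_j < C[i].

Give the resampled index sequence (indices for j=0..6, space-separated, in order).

0 1 2 4 5 6 6

C = [9/40, 2/5, 19/40, 19/40, 13/20, 33/40, 1]
j=0: u_0=19/140 ∈ [0, 9/40) → index 0
j=1: u_1=39/140 ∈ [9/40, 2/5) → index 1
j=2: u_2=59/140 ∈ [2/5, 19/40) → index 2
j=3: u_3=79/140 ∈ [19/40, 13/20) → index 4
j=4: u_4=99/140 ∈ [13/20, 33/40) → index 5
j=5: u_5=17/20 ∈ [33/40, 1) → index 6
j=6: u_6=139/140 ∈ [33/40, 1) → index 6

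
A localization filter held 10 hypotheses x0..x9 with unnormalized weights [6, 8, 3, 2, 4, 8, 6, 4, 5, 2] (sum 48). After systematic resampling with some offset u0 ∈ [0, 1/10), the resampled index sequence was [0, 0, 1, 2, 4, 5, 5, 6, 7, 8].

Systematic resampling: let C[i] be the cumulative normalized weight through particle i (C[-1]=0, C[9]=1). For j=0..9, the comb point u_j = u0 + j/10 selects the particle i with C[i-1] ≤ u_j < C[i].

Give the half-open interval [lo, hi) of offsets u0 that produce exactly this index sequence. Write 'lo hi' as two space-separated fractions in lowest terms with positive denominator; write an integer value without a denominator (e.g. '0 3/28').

C = [1/8, 7/24, 17/48, 19/48, 23/48, 31/48, 37/48, 41/48, 23/24, 1]
j=0 picked index 0: u0 ∈ [0, 1/8)
j=1 picked index 0: u0 ∈ [-1/10, 1/40)
j=2 picked index 1: u0 ∈ [-3/40, 11/120)
j=3 picked index 2: u0 ∈ [-1/120, 13/240)
j=4 picked index 4: u0 ∈ [-1/240, 19/240)
j=5 picked index 5: u0 ∈ [-1/48, 7/48)
j=6 picked index 5: u0 ∈ [-29/240, 11/240)
j=7 picked index 6: u0 ∈ [-13/240, 17/240)
j=8 picked index 7: u0 ∈ [-7/240, 13/240)
j=9 picked index 8: u0 ∈ [-11/240, 7/120)
intersection: [0, 1/40)

0 1/40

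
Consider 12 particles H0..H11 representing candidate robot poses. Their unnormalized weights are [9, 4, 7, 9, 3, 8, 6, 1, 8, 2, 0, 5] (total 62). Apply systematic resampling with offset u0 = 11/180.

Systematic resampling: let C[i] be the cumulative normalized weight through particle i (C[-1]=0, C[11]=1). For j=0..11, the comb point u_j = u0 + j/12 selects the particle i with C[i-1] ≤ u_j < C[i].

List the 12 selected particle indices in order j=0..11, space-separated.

0 0 2 2 3 4 5 5 6 8 9 11

C = [9/62, 13/62, 10/31, 29/62, 16/31, 20/31, 23/31, 47/62, 55/62, 57/62, 57/62, 1]
j=0: u_0=11/180 ∈ [0, 9/62) → index 0
j=1: u_1=13/90 ∈ [0, 9/62) → index 0
j=2: u_2=41/180 ∈ [13/62, 10/31) → index 2
j=3: u_3=14/45 ∈ [13/62, 10/31) → index 2
j=4: u_4=71/180 ∈ [10/31, 29/62) → index 3
j=5: u_5=43/90 ∈ [29/62, 16/31) → index 4
j=6: u_6=101/180 ∈ [16/31, 20/31) → index 5
j=7: u_7=29/45 ∈ [16/31, 20/31) → index 5
j=8: u_8=131/180 ∈ [20/31, 23/31) → index 6
j=9: u_9=73/90 ∈ [47/62, 55/62) → index 8
j=10: u_10=161/180 ∈ [55/62, 57/62) → index 9
j=11: u_11=44/45 ∈ [57/62, 1) → index 11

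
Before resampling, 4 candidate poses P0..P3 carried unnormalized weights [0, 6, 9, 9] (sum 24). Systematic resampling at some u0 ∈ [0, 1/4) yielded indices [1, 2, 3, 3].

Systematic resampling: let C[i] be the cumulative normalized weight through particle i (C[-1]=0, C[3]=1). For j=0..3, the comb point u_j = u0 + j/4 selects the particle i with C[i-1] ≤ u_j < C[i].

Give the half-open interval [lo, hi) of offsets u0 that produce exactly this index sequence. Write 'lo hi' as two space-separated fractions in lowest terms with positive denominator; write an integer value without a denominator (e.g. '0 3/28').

1/8 1/4

C = [0, 1/4, 5/8, 1]
j=0 picked index 1: u0 ∈ [0, 1/4)
j=1 picked index 2: u0 ∈ [0, 3/8)
j=2 picked index 3: u0 ∈ [1/8, 1/2)
j=3 picked index 3: u0 ∈ [-1/8, 1/4)
intersection: [1/8, 1/4)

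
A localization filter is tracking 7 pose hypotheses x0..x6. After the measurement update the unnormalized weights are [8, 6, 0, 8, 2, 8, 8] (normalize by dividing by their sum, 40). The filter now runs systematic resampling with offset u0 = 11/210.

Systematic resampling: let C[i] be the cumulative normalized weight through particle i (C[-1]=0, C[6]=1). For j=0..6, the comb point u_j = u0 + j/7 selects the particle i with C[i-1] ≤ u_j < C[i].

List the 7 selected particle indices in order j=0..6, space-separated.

C = [1/5, 7/20, 7/20, 11/20, 3/5, 4/5, 1]
j=0: u_0=11/210 ∈ [0, 1/5) → index 0
j=1: u_1=41/210 ∈ [0, 1/5) → index 0
j=2: u_2=71/210 ∈ [1/5, 7/20) → index 1
j=3: u_3=101/210 ∈ [7/20, 11/20) → index 3
j=4: u_4=131/210 ∈ [3/5, 4/5) → index 5
j=5: u_5=23/30 ∈ [3/5, 4/5) → index 5
j=6: u_6=191/210 ∈ [4/5, 1) → index 6

0 0 1 3 5 5 6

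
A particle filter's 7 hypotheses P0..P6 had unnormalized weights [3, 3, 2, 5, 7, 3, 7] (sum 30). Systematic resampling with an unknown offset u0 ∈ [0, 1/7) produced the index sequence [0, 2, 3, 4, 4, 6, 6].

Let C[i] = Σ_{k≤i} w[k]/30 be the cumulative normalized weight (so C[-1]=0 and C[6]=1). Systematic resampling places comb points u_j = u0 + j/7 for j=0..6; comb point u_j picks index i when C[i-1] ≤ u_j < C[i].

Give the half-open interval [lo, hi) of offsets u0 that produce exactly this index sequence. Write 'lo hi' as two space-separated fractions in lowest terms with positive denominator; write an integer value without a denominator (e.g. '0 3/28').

2/35 2/21

C = [1/10, 1/5, 4/15, 13/30, 2/3, 23/30, 1]
j=0 picked index 0: u0 ∈ [0, 1/10)
j=1 picked index 2: u0 ∈ [2/35, 13/105)
j=2 picked index 3: u0 ∈ [-2/105, 31/210)
j=3 picked index 4: u0 ∈ [1/210, 5/21)
j=4 picked index 4: u0 ∈ [-29/210, 2/21)
j=5 picked index 6: u0 ∈ [11/210, 2/7)
j=6 picked index 6: u0 ∈ [-19/210, 1/7)
intersection: [2/35, 2/21)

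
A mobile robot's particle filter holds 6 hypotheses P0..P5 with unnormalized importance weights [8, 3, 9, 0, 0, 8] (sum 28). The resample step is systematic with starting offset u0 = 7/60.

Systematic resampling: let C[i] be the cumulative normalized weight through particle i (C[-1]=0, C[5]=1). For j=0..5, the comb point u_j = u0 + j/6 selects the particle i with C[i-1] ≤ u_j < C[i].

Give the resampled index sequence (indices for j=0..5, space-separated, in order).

C = [2/7, 11/28, 5/7, 5/7, 5/7, 1]
j=0: u_0=7/60 ∈ [0, 2/7) → index 0
j=1: u_1=17/60 ∈ [0, 2/7) → index 0
j=2: u_2=9/20 ∈ [11/28, 5/7) → index 2
j=3: u_3=37/60 ∈ [11/28, 5/7) → index 2
j=4: u_4=47/60 ∈ [5/7, 1) → index 5
j=5: u_5=19/20 ∈ [5/7, 1) → index 5

0 0 2 2 5 5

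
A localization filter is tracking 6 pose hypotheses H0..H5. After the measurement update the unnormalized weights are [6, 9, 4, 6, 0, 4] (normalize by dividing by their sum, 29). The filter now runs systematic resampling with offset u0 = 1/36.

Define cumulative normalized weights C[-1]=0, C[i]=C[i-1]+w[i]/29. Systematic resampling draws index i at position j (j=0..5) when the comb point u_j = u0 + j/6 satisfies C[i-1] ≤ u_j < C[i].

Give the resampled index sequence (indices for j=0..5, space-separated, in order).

C = [6/29, 15/29, 19/29, 25/29, 25/29, 1]
j=0: u_0=1/36 ∈ [0, 6/29) → index 0
j=1: u_1=7/36 ∈ [0, 6/29) → index 0
j=2: u_2=13/36 ∈ [6/29, 15/29) → index 1
j=3: u_3=19/36 ∈ [15/29, 19/29) → index 2
j=4: u_4=25/36 ∈ [19/29, 25/29) → index 3
j=5: u_5=31/36 ∈ [19/29, 25/29) → index 3

0 0 1 2 3 3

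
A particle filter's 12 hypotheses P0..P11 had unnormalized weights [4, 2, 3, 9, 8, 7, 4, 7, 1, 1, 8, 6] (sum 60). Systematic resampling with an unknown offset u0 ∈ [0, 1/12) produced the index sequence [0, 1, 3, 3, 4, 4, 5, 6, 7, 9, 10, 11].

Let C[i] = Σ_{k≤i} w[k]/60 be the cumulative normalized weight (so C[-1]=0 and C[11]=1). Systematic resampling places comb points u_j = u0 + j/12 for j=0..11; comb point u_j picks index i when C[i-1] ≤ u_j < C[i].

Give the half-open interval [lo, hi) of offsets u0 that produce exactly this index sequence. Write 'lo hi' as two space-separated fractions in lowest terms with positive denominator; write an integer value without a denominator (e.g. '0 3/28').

C = [1/15, 1/10, 3/20, 3/10, 13/30, 11/20, 37/60, 11/15, 3/4, 23/30, 9/10, 1]
j=0 picked index 0: u0 ∈ [0, 1/15)
j=1 picked index 1: u0 ∈ [-1/60, 1/60)
j=2 picked index 3: u0 ∈ [-1/60, 2/15)
j=3 picked index 3: u0 ∈ [-1/10, 1/20)
j=4 picked index 4: u0 ∈ [-1/30, 1/10)
j=5 picked index 4: u0 ∈ [-7/60, 1/60)
j=6 picked index 5: u0 ∈ [-1/15, 1/20)
j=7 picked index 6: u0 ∈ [-1/30, 1/30)
j=8 picked index 7: u0 ∈ [-1/20, 1/15)
j=9 picked index 9: u0 ∈ [0, 1/60)
j=10 picked index 10: u0 ∈ [-1/15, 1/15)
j=11 picked index 11: u0 ∈ [-1/60, 1/12)
intersection: [0, 1/60)

0 1/60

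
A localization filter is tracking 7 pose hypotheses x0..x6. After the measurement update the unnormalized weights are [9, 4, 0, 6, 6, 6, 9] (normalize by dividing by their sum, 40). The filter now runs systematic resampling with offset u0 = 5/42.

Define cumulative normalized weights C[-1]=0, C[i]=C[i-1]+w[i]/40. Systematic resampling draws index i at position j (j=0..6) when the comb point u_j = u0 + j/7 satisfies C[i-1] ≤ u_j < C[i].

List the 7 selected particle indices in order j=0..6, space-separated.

C = [9/40, 13/40, 13/40, 19/40, 5/8, 31/40, 1]
j=0: u_0=5/42 ∈ [0, 9/40) → index 0
j=1: u_1=11/42 ∈ [9/40, 13/40) → index 1
j=2: u_2=17/42 ∈ [13/40, 19/40) → index 3
j=3: u_3=23/42 ∈ [19/40, 5/8) → index 4
j=4: u_4=29/42 ∈ [5/8, 31/40) → index 5
j=5: u_5=5/6 ∈ [31/40, 1) → index 6
j=6: u_6=41/42 ∈ [31/40, 1) → index 6

0 1 3 4 5 6 6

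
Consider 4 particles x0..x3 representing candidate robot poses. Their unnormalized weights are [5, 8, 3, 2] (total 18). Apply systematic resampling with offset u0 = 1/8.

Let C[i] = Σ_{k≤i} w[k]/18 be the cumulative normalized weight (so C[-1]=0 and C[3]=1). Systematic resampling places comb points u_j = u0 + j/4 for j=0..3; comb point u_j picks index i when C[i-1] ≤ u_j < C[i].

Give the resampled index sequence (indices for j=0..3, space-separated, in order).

C = [5/18, 13/18, 8/9, 1]
j=0: u_0=1/8 ∈ [0, 5/18) → index 0
j=1: u_1=3/8 ∈ [5/18, 13/18) → index 1
j=2: u_2=5/8 ∈ [5/18, 13/18) → index 1
j=3: u_3=7/8 ∈ [13/18, 8/9) → index 2

0 1 1 2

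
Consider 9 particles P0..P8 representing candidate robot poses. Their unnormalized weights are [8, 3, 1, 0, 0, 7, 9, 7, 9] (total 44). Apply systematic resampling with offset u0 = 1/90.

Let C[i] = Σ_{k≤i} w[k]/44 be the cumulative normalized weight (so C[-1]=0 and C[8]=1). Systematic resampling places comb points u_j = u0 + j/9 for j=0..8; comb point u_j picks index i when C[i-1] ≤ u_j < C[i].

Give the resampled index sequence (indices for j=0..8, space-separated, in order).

C = [2/11, 1/4, 3/11, 3/11, 3/11, 19/44, 7/11, 35/44, 1]
j=0: u_0=1/90 ∈ [0, 2/11) → index 0
j=1: u_1=11/90 ∈ [0, 2/11) → index 0
j=2: u_2=7/30 ∈ [2/11, 1/4) → index 1
j=3: u_3=31/90 ∈ [3/11, 19/44) → index 5
j=4: u_4=41/90 ∈ [19/44, 7/11) → index 6
j=5: u_5=17/30 ∈ [19/44, 7/11) → index 6
j=6: u_6=61/90 ∈ [7/11, 35/44) → index 7
j=7: u_7=71/90 ∈ [7/11, 35/44) → index 7
j=8: u_8=9/10 ∈ [35/44, 1) → index 8

0 0 1 5 6 6 7 7 8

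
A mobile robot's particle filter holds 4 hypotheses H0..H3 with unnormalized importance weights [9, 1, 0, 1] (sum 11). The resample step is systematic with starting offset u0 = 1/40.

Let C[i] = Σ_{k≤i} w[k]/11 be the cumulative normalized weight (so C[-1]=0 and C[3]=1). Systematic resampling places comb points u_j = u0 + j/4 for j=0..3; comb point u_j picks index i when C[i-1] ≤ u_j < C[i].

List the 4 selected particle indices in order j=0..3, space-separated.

C = [9/11, 10/11, 10/11, 1]
j=0: u_0=1/40 ∈ [0, 9/11) → index 0
j=1: u_1=11/40 ∈ [0, 9/11) → index 0
j=2: u_2=21/40 ∈ [0, 9/11) → index 0
j=3: u_3=31/40 ∈ [0, 9/11) → index 0

0 0 0 0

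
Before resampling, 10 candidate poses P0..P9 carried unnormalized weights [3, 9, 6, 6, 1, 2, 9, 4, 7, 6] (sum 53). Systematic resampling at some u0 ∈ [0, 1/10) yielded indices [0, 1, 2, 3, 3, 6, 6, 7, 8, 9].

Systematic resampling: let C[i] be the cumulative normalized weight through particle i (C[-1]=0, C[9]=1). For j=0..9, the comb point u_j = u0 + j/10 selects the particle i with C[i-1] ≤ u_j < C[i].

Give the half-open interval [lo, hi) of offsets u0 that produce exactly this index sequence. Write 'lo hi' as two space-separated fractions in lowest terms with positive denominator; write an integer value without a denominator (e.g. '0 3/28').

C = [3/53, 12/53, 18/53, 24/53, 25/53, 27/53, 36/53, 40/53, 47/53, 1]
j=0 picked index 0: u0 ∈ [0, 3/53)
j=1 picked index 1: u0 ∈ [-23/530, 67/530)
j=2 picked index 2: u0 ∈ [7/265, 37/265)
j=3 picked index 3: u0 ∈ [21/530, 81/530)
j=4 picked index 3: u0 ∈ [-16/265, 14/265)
j=5 picked index 6: u0 ∈ [1/106, 19/106)
j=6 picked index 6: u0 ∈ [-24/265, 21/265)
j=7 picked index 7: u0 ∈ [-11/530, 29/530)
j=8 picked index 8: u0 ∈ [-12/265, 23/265)
j=9 picked index 9: u0 ∈ [-7/530, 1/10)
intersection: [21/530, 14/265)

21/530 14/265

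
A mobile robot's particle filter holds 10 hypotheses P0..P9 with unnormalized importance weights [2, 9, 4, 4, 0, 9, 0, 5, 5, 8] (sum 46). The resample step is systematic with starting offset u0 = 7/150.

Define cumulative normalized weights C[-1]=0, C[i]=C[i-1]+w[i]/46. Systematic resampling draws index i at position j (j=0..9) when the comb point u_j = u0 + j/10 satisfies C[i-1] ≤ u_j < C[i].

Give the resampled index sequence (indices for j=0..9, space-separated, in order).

C = [1/23, 11/46, 15/46, 19/46, 19/46, 14/23, 14/23, 33/46, 19/23, 1]
j=0: u_0=7/150 ∈ [1/23, 11/46) → index 1
j=1: u_1=11/75 ∈ [1/23, 11/46) → index 1
j=2: u_2=37/150 ∈ [11/46, 15/46) → index 2
j=3: u_3=26/75 ∈ [15/46, 19/46) → index 3
j=4: u_4=67/150 ∈ [19/46, 14/23) → index 5
j=5: u_5=41/75 ∈ [19/46, 14/23) → index 5
j=6: u_6=97/150 ∈ [14/23, 33/46) → index 7
j=7: u_7=56/75 ∈ [33/46, 19/23) → index 8
j=8: u_8=127/150 ∈ [19/23, 1) → index 9
j=9: u_9=71/75 ∈ [19/23, 1) → index 9

1 1 2 3 5 5 7 8 9 9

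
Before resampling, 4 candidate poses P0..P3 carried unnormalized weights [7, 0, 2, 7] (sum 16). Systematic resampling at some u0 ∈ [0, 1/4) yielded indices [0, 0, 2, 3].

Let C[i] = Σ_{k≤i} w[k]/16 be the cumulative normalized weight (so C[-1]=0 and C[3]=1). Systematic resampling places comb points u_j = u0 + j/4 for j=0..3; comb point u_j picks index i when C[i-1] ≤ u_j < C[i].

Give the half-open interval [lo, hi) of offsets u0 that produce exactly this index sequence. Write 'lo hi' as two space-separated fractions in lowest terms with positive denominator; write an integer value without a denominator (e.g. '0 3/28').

C = [7/16, 7/16, 9/16, 1]
j=0 picked index 0: u0 ∈ [0, 7/16)
j=1 picked index 0: u0 ∈ [-1/4, 3/16)
j=2 picked index 2: u0 ∈ [-1/16, 1/16)
j=3 picked index 3: u0 ∈ [-3/16, 1/4)
intersection: [0, 1/16)

0 1/16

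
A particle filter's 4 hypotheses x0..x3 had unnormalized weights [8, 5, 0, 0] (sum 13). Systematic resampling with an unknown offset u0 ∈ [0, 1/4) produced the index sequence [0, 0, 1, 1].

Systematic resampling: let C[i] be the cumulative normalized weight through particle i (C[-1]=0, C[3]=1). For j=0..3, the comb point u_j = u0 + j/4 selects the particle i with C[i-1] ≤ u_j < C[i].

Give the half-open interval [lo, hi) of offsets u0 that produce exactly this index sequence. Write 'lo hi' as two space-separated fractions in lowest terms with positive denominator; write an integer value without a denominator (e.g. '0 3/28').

3/26 1/4

C = [8/13, 1, 1, 1]
j=0 picked index 0: u0 ∈ [0, 8/13)
j=1 picked index 0: u0 ∈ [-1/4, 19/52)
j=2 picked index 1: u0 ∈ [3/26, 1/2)
j=3 picked index 1: u0 ∈ [-7/52, 1/4)
intersection: [3/26, 1/4)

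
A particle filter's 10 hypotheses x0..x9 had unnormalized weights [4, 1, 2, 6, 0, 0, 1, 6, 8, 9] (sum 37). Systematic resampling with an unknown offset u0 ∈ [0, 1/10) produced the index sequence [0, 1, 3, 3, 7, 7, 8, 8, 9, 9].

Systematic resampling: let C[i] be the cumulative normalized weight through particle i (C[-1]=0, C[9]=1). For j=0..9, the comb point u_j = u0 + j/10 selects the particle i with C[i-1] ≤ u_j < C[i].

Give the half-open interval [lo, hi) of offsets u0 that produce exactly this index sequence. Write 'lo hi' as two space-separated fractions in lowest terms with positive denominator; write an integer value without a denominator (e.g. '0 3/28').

C = [4/37, 5/37, 7/37, 13/37, 13/37, 13/37, 14/37, 20/37, 28/37, 1]
j=0 picked index 0: u0 ∈ [0, 4/37)
j=1 picked index 1: u0 ∈ [3/370, 13/370)
j=2 picked index 3: u0 ∈ [-2/185, 28/185)
j=3 picked index 3: u0 ∈ [-41/370, 19/370)
j=4 picked index 7: u0 ∈ [-4/185, 26/185)
j=5 picked index 7: u0 ∈ [-9/74, 3/74)
j=6 picked index 8: u0 ∈ [-11/185, 29/185)
j=7 picked index 8: u0 ∈ [-59/370, 21/370)
j=8 picked index 9: u0 ∈ [-8/185, 1/5)
j=9 picked index 9: u0 ∈ [-53/370, 1/10)
intersection: [3/370, 13/370)

3/370 13/370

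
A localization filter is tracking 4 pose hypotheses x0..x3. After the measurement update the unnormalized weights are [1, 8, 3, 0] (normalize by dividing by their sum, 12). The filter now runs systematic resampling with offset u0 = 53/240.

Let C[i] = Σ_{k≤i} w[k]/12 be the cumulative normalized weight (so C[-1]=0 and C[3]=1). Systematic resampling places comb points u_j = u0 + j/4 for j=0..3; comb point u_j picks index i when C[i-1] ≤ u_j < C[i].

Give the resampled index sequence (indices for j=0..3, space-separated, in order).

C = [1/12, 3/4, 1, 1]
j=0: u_0=53/240 ∈ [1/12, 3/4) → index 1
j=1: u_1=113/240 ∈ [1/12, 3/4) → index 1
j=2: u_2=173/240 ∈ [1/12, 3/4) → index 1
j=3: u_3=233/240 ∈ [3/4, 1) → index 2

1 1 1 2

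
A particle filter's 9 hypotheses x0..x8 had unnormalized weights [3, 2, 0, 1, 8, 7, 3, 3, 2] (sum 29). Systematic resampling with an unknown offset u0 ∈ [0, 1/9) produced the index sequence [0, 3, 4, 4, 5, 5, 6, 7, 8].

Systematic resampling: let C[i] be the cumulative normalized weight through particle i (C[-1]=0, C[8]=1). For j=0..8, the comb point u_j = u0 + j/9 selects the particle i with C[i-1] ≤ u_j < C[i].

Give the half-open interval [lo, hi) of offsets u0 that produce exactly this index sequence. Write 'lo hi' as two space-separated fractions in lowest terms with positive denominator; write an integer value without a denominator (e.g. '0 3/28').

C = [3/29, 5/29, 5/29, 6/29, 14/29, 21/29, 24/29, 27/29, 1]
j=0 picked index 0: u0 ∈ [0, 3/29)
j=1 picked index 3: u0 ∈ [16/261, 25/261)
j=2 picked index 4: u0 ∈ [-4/261, 68/261)
j=3 picked index 4: u0 ∈ [-11/87, 13/87)
j=4 picked index 5: u0 ∈ [10/261, 73/261)
j=5 picked index 5: u0 ∈ [-19/261, 44/261)
j=6 picked index 6: u0 ∈ [5/87, 14/87)
j=7 picked index 7: u0 ∈ [13/261, 40/261)
j=8 picked index 8: u0 ∈ [11/261, 1/9)
intersection: [16/261, 25/261)

16/261 25/261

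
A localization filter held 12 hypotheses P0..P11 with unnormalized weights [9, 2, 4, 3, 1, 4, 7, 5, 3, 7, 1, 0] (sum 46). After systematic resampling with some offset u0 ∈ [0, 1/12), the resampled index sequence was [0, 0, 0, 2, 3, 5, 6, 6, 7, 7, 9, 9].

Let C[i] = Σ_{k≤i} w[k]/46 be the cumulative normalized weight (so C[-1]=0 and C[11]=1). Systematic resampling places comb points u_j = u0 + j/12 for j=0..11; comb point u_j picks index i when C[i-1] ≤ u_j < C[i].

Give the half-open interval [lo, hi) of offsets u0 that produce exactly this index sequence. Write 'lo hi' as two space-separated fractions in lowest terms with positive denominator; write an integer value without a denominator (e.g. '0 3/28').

C = [9/46, 11/46, 15/46, 9/23, 19/46, 1/2, 15/23, 35/46, 19/23, 45/46, 1, 1]
j=0 picked index 0: u0 ∈ [0, 9/46)
j=1 picked index 0: u0 ∈ [-1/12, 31/276)
j=2 picked index 0: u0 ∈ [-1/6, 2/69)
j=3 picked index 2: u0 ∈ [-1/92, 7/92)
j=4 picked index 3: u0 ∈ [-1/138, 4/69)
j=5 picked index 5: u0 ∈ [-1/276, 1/12)
j=6 picked index 6: u0 ∈ [0, 7/46)
j=7 picked index 6: u0 ∈ [-1/12, 19/276)
j=8 picked index 7: u0 ∈ [-1/69, 13/138)
j=9 picked index 7: u0 ∈ [-9/92, 1/92)
j=10 picked index 9: u0 ∈ [-1/138, 10/69)
j=11 picked index 9: u0 ∈ [-25/276, 17/276)
intersection: [0, 1/92)

0 1/92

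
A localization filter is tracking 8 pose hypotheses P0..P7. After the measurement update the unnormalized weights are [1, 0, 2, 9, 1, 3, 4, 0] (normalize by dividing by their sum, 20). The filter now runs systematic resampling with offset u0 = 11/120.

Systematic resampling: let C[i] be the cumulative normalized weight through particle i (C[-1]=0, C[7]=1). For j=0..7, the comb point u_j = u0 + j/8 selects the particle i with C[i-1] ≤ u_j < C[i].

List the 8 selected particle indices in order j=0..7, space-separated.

2 3 3 3 3 5 6 6

C = [1/20, 1/20, 3/20, 3/5, 13/20, 4/5, 1, 1]
j=0: u_0=11/120 ∈ [1/20, 3/20) → index 2
j=1: u_1=13/60 ∈ [3/20, 3/5) → index 3
j=2: u_2=41/120 ∈ [3/20, 3/5) → index 3
j=3: u_3=7/15 ∈ [3/20, 3/5) → index 3
j=4: u_4=71/120 ∈ [3/20, 3/5) → index 3
j=5: u_5=43/60 ∈ [13/20, 4/5) → index 5
j=6: u_6=101/120 ∈ [4/5, 1) → index 6
j=7: u_7=29/30 ∈ [4/5, 1) → index 6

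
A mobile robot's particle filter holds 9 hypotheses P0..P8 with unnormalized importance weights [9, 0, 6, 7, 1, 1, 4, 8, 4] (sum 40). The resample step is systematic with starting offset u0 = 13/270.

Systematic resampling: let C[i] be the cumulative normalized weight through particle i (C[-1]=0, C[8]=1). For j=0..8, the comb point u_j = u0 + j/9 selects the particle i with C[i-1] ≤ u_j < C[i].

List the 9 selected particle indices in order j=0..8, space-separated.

C = [9/40, 9/40, 3/8, 11/20, 23/40, 3/5, 7/10, 9/10, 1]
j=0: u_0=13/270 ∈ [0, 9/40) → index 0
j=1: u_1=43/270 ∈ [0, 9/40) → index 0
j=2: u_2=73/270 ∈ [9/40, 3/8) → index 2
j=3: u_3=103/270 ∈ [3/8, 11/20) → index 3
j=4: u_4=133/270 ∈ [3/8, 11/20) → index 3
j=5: u_5=163/270 ∈ [3/5, 7/10) → index 6
j=6: u_6=193/270 ∈ [7/10, 9/10) → index 7
j=7: u_7=223/270 ∈ [7/10, 9/10) → index 7
j=8: u_8=253/270 ∈ [9/10, 1) → index 8

0 0 2 3 3 6 7 7 8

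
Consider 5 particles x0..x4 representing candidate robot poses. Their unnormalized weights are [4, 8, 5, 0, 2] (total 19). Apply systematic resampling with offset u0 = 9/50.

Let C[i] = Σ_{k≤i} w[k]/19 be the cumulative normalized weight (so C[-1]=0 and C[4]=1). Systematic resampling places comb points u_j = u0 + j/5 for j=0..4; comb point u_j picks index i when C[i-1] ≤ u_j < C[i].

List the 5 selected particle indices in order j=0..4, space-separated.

C = [4/19, 12/19, 17/19, 17/19, 1]
j=0: u_0=9/50 ∈ [0, 4/19) → index 0
j=1: u_1=19/50 ∈ [4/19, 12/19) → index 1
j=2: u_2=29/50 ∈ [4/19, 12/19) → index 1
j=3: u_3=39/50 ∈ [12/19, 17/19) → index 2
j=4: u_4=49/50 ∈ [17/19, 1) → index 4

0 1 1 2 4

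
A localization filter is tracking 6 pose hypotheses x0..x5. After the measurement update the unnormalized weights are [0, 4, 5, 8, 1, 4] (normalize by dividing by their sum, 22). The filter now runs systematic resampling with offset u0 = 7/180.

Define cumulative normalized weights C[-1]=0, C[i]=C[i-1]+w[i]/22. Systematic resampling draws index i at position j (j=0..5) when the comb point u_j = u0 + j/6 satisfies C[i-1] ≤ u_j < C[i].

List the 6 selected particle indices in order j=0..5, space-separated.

1 2 2 3 3 5

C = [0, 2/11, 9/22, 17/22, 9/11, 1]
j=0: u_0=7/180 ∈ [0, 2/11) → index 1
j=1: u_1=37/180 ∈ [2/11, 9/22) → index 2
j=2: u_2=67/180 ∈ [2/11, 9/22) → index 2
j=3: u_3=97/180 ∈ [9/22, 17/22) → index 3
j=4: u_4=127/180 ∈ [9/22, 17/22) → index 3
j=5: u_5=157/180 ∈ [9/11, 1) → index 5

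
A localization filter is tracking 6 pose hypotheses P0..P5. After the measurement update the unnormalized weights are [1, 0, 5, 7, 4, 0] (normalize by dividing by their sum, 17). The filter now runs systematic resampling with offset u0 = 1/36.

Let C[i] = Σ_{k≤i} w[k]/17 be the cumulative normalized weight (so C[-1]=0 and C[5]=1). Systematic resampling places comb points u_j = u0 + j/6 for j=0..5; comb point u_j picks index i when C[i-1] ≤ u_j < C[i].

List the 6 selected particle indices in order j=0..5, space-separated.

C = [1/17, 1/17, 6/17, 13/17, 1, 1]
j=0: u_0=1/36 ∈ [0, 1/17) → index 0
j=1: u_1=7/36 ∈ [1/17, 6/17) → index 2
j=2: u_2=13/36 ∈ [6/17, 13/17) → index 3
j=3: u_3=19/36 ∈ [6/17, 13/17) → index 3
j=4: u_4=25/36 ∈ [6/17, 13/17) → index 3
j=5: u_5=31/36 ∈ [13/17, 1) → index 4

0 2 3 3 3 4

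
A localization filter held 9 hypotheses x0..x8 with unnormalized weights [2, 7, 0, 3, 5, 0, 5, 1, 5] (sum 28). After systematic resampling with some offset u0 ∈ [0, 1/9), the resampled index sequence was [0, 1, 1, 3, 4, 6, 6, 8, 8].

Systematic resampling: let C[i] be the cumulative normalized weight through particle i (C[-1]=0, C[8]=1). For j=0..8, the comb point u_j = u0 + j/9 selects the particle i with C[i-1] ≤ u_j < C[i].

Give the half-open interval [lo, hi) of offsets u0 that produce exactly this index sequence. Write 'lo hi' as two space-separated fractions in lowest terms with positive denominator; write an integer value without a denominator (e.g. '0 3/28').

13/252 1/14

C = [1/14, 9/28, 9/28, 3/7, 17/28, 17/28, 11/14, 23/28, 1]
j=0 picked index 0: u0 ∈ [0, 1/14)
j=1 picked index 1: u0 ∈ [-5/126, 53/252)
j=2 picked index 1: u0 ∈ [-19/126, 25/252)
j=3 picked index 3: u0 ∈ [-1/84, 2/21)
j=4 picked index 4: u0 ∈ [-1/63, 41/252)
j=5 picked index 6: u0 ∈ [13/252, 29/126)
j=6 picked index 6: u0 ∈ [-5/84, 5/42)
j=7 picked index 8: u0 ∈ [11/252, 2/9)
j=8 picked index 8: u0 ∈ [-17/252, 1/9)
intersection: [13/252, 1/14)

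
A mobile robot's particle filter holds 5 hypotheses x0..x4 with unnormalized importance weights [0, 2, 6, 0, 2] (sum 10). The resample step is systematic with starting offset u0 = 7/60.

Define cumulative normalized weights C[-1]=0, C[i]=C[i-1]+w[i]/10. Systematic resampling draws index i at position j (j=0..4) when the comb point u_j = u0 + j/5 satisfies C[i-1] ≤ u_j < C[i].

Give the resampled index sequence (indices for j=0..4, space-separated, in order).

C = [0, 1/5, 4/5, 4/5, 1]
j=0: u_0=7/60 ∈ [0, 1/5) → index 1
j=1: u_1=19/60 ∈ [1/5, 4/5) → index 2
j=2: u_2=31/60 ∈ [1/5, 4/5) → index 2
j=3: u_3=43/60 ∈ [1/5, 4/5) → index 2
j=4: u_4=11/12 ∈ [4/5, 1) → index 4

1 2 2 2 4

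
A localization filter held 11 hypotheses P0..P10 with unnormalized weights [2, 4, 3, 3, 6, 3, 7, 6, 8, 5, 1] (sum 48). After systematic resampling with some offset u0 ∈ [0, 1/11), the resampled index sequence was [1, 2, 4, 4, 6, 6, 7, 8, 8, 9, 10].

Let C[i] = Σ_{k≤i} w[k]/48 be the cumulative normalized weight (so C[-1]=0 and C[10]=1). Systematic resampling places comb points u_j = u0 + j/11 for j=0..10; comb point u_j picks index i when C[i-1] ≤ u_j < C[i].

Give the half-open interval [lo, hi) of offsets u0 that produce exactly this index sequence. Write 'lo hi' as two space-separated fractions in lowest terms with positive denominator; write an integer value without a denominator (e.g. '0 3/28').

13/176 1/11

C = [1/24, 1/8, 3/16, 1/4, 3/8, 7/16, 7/12, 17/24, 7/8, 47/48, 1]
j=0 picked index 1: u0 ∈ [1/24, 1/8)
j=1 picked index 2: u0 ∈ [3/88, 17/176)
j=2 picked index 4: u0 ∈ [3/44, 17/88)
j=3 picked index 4: u0 ∈ [-1/44, 9/88)
j=4 picked index 6: u0 ∈ [13/176, 29/132)
j=5 picked index 6: u0 ∈ [-3/176, 17/132)
j=6 picked index 7: u0 ∈ [5/132, 43/264)
j=7 picked index 8: u0 ∈ [19/264, 21/88)
j=8 picked index 8: u0 ∈ [-5/264, 13/88)
j=9 picked index 9: u0 ∈ [5/88, 85/528)
j=10 picked index 10: u0 ∈ [37/528, 1/11)
intersection: [13/176, 1/11)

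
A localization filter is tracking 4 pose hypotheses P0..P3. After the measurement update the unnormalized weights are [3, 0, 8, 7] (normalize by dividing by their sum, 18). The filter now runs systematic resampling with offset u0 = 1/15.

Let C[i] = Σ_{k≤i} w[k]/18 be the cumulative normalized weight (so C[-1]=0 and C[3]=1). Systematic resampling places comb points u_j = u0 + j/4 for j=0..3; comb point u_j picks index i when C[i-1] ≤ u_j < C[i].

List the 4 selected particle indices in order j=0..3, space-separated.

0 2 2 3

C = [1/6, 1/6, 11/18, 1]
j=0: u_0=1/15 ∈ [0, 1/6) → index 0
j=1: u_1=19/60 ∈ [1/6, 11/18) → index 2
j=2: u_2=17/30 ∈ [1/6, 11/18) → index 2
j=3: u_3=49/60 ∈ [11/18, 1) → index 3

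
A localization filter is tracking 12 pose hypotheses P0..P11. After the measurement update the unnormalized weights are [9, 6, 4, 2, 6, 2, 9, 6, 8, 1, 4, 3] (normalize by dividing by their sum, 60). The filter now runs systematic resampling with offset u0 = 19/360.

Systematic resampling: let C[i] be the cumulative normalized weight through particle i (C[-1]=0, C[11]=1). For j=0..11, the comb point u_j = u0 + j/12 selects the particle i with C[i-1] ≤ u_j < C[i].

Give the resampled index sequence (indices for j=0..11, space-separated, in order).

0 0 1 2 4 5 6 7 7 8 10 11

C = [3/20, 1/4, 19/60, 7/20, 9/20, 29/60, 19/30, 11/15, 13/15, 53/60, 19/20, 1]
j=0: u_0=19/360 ∈ [0, 3/20) → index 0
j=1: u_1=49/360 ∈ [0, 3/20) → index 0
j=2: u_2=79/360 ∈ [3/20, 1/4) → index 1
j=3: u_3=109/360 ∈ [1/4, 19/60) → index 2
j=4: u_4=139/360 ∈ [7/20, 9/20) → index 4
j=5: u_5=169/360 ∈ [9/20, 29/60) → index 5
j=6: u_6=199/360 ∈ [29/60, 19/30) → index 6
j=7: u_7=229/360 ∈ [19/30, 11/15) → index 7
j=8: u_8=259/360 ∈ [19/30, 11/15) → index 7
j=9: u_9=289/360 ∈ [11/15, 13/15) → index 8
j=10: u_10=319/360 ∈ [53/60, 19/20) → index 10
j=11: u_11=349/360 ∈ [19/20, 1) → index 11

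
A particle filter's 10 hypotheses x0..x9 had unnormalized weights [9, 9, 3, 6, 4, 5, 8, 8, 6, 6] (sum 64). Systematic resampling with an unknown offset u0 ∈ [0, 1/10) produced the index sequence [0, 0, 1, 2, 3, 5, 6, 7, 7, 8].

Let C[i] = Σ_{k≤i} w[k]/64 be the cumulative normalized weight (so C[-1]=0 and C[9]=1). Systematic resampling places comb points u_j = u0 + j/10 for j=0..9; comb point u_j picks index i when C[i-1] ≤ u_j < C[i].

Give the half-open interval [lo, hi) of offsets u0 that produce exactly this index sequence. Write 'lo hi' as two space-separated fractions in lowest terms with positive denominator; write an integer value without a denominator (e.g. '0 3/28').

C = [9/64, 9/32, 21/64, 27/64, 31/64, 9/16, 11/16, 13/16, 29/32, 1]
j=0 picked index 0: u0 ∈ [0, 9/64)
j=1 picked index 0: u0 ∈ [-1/10, 13/320)
j=2 picked index 1: u0 ∈ [-19/320, 13/160)
j=3 picked index 2: u0 ∈ [-3/160, 9/320)
j=4 picked index 3: u0 ∈ [-23/320, 7/320)
j=5 picked index 5: u0 ∈ [-1/64, 1/16)
j=6 picked index 6: u0 ∈ [-3/80, 7/80)
j=7 picked index 7: u0 ∈ [-1/80, 9/80)
j=8 picked index 7: u0 ∈ [-9/80, 1/80)
j=9 picked index 8: u0 ∈ [-7/80, 1/160)
intersection: [0, 1/160)

0 1/160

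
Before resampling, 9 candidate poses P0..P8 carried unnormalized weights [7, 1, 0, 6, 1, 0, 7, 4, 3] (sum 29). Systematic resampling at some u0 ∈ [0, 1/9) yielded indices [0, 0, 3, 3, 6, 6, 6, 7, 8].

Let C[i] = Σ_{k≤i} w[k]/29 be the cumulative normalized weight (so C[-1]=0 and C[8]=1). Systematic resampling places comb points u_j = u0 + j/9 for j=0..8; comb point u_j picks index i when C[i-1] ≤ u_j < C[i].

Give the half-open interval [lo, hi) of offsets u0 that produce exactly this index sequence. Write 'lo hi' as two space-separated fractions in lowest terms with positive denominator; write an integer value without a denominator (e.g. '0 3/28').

C = [7/29, 8/29, 8/29, 14/29, 15/29, 15/29, 22/29, 26/29, 1]
j=0 picked index 0: u0 ∈ [0, 7/29)
j=1 picked index 0: u0 ∈ [-1/9, 34/261)
j=2 picked index 3: u0 ∈ [14/261, 68/261)
j=3 picked index 3: u0 ∈ [-5/87, 13/87)
j=4 picked index 6: u0 ∈ [19/261, 82/261)
j=5 picked index 6: u0 ∈ [-10/261, 53/261)
j=6 picked index 6: u0 ∈ [-13/87, 8/87)
j=7 picked index 7: u0 ∈ [-5/261, 31/261)
j=8 picked index 8: u0 ∈ [2/261, 1/9)
intersection: [19/261, 8/87)

19/261 8/87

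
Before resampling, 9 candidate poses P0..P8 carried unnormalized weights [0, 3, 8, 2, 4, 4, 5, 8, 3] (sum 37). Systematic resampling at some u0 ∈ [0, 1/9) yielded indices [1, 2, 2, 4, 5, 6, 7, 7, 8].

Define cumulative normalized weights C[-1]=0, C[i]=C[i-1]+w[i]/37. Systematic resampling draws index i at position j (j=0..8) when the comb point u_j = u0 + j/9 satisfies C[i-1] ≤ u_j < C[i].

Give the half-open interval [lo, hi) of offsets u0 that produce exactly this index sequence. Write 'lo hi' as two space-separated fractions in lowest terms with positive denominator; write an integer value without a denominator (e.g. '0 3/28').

C = [0, 3/37, 11/37, 13/37, 17/37, 21/37, 26/37, 34/37, 1]
j=0 picked index 1: u0 ∈ [0, 3/37)
j=1 picked index 2: u0 ∈ [-10/333, 62/333)
j=2 picked index 2: u0 ∈ [-47/333, 25/333)
j=3 picked index 4: u0 ∈ [2/111, 14/111)
j=4 picked index 5: u0 ∈ [5/333, 41/333)
j=5 picked index 6: u0 ∈ [4/333, 49/333)
j=6 picked index 7: u0 ∈ [4/111, 28/111)
j=7 picked index 7: u0 ∈ [-25/333, 47/333)
j=8 picked index 8: u0 ∈ [10/333, 1/9)
intersection: [4/111, 25/333)

4/111 25/333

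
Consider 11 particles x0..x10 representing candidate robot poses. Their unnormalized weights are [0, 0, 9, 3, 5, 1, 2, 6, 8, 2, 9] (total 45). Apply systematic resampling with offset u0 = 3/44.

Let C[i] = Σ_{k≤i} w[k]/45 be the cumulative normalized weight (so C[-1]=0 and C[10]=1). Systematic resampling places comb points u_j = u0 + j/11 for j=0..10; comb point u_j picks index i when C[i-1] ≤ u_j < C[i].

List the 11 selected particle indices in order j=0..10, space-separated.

C = [0, 0, 1/5, 4/15, 17/45, 2/5, 4/9, 26/45, 34/45, 4/5, 1]
j=0: u_0=3/44 ∈ [0, 1/5) → index 2
j=1: u_1=7/44 ∈ [0, 1/5) → index 2
j=2: u_2=1/4 ∈ [1/5, 4/15) → index 3
j=3: u_3=15/44 ∈ [4/15, 17/45) → index 4
j=4: u_4=19/44 ∈ [2/5, 4/9) → index 6
j=5: u_5=23/44 ∈ [4/9, 26/45) → index 7
j=6: u_6=27/44 ∈ [26/45, 34/45) → index 8
j=7: u_7=31/44 ∈ [26/45, 34/45) → index 8
j=8: u_8=35/44 ∈ [34/45, 4/5) → index 9
j=9: u_9=39/44 ∈ [4/5, 1) → index 10
j=10: u_10=43/44 ∈ [4/5, 1) → index 10

2 2 3 4 6 7 8 8 9 10 10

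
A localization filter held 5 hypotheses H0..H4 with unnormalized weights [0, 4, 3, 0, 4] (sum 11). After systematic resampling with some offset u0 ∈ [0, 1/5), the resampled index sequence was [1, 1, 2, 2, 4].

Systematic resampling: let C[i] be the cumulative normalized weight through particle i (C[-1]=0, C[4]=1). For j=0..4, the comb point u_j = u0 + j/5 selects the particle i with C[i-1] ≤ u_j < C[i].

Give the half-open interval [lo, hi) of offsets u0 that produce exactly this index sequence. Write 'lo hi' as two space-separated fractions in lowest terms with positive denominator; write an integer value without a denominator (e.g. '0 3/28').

C = [0, 4/11, 7/11, 7/11, 1]
j=0 picked index 1: u0 ∈ [0, 4/11)
j=1 picked index 1: u0 ∈ [-1/5, 9/55)
j=2 picked index 2: u0 ∈ [-2/55, 13/55)
j=3 picked index 2: u0 ∈ [-13/55, 2/55)
j=4 picked index 4: u0 ∈ [-9/55, 1/5)
intersection: [0, 2/55)

0 2/55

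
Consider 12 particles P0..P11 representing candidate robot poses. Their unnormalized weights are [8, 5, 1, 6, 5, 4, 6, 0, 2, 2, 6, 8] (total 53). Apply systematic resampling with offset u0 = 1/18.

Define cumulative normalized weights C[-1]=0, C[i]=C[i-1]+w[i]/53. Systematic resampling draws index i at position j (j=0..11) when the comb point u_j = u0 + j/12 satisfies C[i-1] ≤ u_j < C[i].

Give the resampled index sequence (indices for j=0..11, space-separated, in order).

0 0 1 3 4 5 6 6 9 10 11 11

C = [8/53, 13/53, 14/53, 20/53, 25/53, 29/53, 35/53, 35/53, 37/53, 39/53, 45/53, 1]
j=0: u_0=1/18 ∈ [0, 8/53) → index 0
j=1: u_1=5/36 ∈ [0, 8/53) → index 0
j=2: u_2=2/9 ∈ [8/53, 13/53) → index 1
j=3: u_3=11/36 ∈ [14/53, 20/53) → index 3
j=4: u_4=7/18 ∈ [20/53, 25/53) → index 4
j=5: u_5=17/36 ∈ [25/53, 29/53) → index 5
j=6: u_6=5/9 ∈ [29/53, 35/53) → index 6
j=7: u_7=23/36 ∈ [29/53, 35/53) → index 6
j=8: u_8=13/18 ∈ [37/53, 39/53) → index 9
j=9: u_9=29/36 ∈ [39/53, 45/53) → index 10
j=10: u_10=8/9 ∈ [45/53, 1) → index 11
j=11: u_11=35/36 ∈ [45/53, 1) → index 11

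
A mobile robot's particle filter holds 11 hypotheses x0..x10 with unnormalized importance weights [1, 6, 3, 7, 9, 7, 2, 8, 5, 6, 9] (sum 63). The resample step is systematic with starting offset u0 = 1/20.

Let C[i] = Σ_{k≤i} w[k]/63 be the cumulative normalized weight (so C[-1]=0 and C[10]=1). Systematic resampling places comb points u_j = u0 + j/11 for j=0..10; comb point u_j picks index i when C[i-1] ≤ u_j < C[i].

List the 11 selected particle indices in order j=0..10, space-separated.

C = [1/63, 1/9, 10/63, 17/63, 26/63, 11/21, 5/9, 43/63, 16/21, 6/7, 1]
j=0: u_0=1/20 ∈ [1/63, 1/9) → index 1
j=1: u_1=31/220 ∈ [1/9, 10/63) → index 2
j=2: u_2=51/220 ∈ [10/63, 17/63) → index 3
j=3: u_3=71/220 ∈ [17/63, 26/63) → index 4
j=4: u_4=91/220 ∈ [26/63, 11/21) → index 5
j=5: u_5=111/220 ∈ [26/63, 11/21) → index 5
j=6: u_6=131/220 ∈ [5/9, 43/63) → index 7
j=7: u_7=151/220 ∈ [43/63, 16/21) → index 8
j=8: u_8=171/220 ∈ [16/21, 6/7) → index 9
j=9: u_9=191/220 ∈ [6/7, 1) → index 10
j=10: u_10=211/220 ∈ [6/7, 1) → index 10

1 2 3 4 5 5 7 8 9 10 10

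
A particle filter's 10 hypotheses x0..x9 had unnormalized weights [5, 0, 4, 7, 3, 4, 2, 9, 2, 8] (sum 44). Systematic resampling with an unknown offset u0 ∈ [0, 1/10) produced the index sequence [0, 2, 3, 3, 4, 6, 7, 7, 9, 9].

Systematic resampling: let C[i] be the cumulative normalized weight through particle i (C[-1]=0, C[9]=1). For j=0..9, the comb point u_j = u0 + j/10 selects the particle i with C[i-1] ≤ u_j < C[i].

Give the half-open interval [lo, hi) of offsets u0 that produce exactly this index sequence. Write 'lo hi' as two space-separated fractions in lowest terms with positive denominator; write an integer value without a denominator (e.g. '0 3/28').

C = [5/44, 5/44, 9/44, 4/11, 19/44, 23/44, 25/44, 17/22, 9/11, 1]
j=0 picked index 0: u0 ∈ [0, 5/44)
j=1 picked index 2: u0 ∈ [3/220, 23/220)
j=2 picked index 3: u0 ∈ [1/220, 9/55)
j=3 picked index 3: u0 ∈ [-21/220, 7/110)
j=4 picked index 4: u0 ∈ [-2/55, 7/220)
j=5 picked index 6: u0 ∈ [1/44, 3/44)
j=6 picked index 7: u0 ∈ [-7/220, 19/110)
j=7 picked index 7: u0 ∈ [-29/220, 4/55)
j=8 picked index 9: u0 ∈ [1/55, 1/5)
j=9 picked index 9: u0 ∈ [-9/110, 1/10)
intersection: [1/44, 7/220)

1/44 7/220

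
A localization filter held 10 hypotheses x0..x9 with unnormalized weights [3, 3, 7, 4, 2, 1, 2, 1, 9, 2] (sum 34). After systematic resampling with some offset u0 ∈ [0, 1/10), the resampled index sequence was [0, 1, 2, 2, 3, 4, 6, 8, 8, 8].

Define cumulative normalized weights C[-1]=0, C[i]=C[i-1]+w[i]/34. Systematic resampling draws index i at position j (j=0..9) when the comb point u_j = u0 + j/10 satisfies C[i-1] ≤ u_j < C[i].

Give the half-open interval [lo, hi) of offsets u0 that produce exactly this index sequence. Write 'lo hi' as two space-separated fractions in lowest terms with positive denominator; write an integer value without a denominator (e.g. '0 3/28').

C = [3/34, 3/17, 13/34, 1/2, 19/34, 10/17, 11/17, 23/34, 16/17, 1]
j=0 picked index 0: u0 ∈ [0, 3/34)
j=1 picked index 1: u0 ∈ [-1/85, 13/170)
j=2 picked index 2: u0 ∈ [-2/85, 31/170)
j=3 picked index 2: u0 ∈ [-21/170, 7/85)
j=4 picked index 3: u0 ∈ [-3/170, 1/10)
j=5 picked index 4: u0 ∈ [0, 1/17)
j=6 picked index 6: u0 ∈ [-1/85, 4/85)
j=7 picked index 8: u0 ∈ [-2/85, 41/170)
j=8 picked index 8: u0 ∈ [-21/170, 12/85)
j=9 picked index 8: u0 ∈ [-19/85, 7/170)
intersection: [0, 7/170)

0 7/170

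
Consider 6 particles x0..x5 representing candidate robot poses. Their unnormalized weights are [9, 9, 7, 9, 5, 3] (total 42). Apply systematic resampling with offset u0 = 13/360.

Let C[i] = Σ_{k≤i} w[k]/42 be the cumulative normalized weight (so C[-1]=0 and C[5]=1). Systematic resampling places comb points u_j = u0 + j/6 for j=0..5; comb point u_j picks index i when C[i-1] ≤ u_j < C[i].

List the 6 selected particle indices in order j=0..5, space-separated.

C = [3/14, 3/7, 25/42, 17/21, 13/14, 1]
j=0: u_0=13/360 ∈ [0, 3/14) → index 0
j=1: u_1=73/360 ∈ [0, 3/14) → index 0
j=2: u_2=133/360 ∈ [3/14, 3/7) → index 1
j=3: u_3=193/360 ∈ [3/7, 25/42) → index 2
j=4: u_4=253/360 ∈ [25/42, 17/21) → index 3
j=5: u_5=313/360 ∈ [17/21, 13/14) → index 4

0 0 1 2 3 4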